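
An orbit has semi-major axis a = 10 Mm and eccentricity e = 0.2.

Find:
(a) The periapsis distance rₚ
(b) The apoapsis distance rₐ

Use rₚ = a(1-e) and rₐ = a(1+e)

Convert to SI: a = 10 Mm = 1e+07 m.
(a) rₚ = a(1 − e) = 1e+07 · (1 − 0.2) = 1e+07 · 0.8 ≈ 8e+06 m = 8 Mm.
(b) rₐ = a(1 + e) = 1e+07 · (1 + 0.2) = 1e+07 · 1.2 ≈ 1.2e+07 m = 12 Mm.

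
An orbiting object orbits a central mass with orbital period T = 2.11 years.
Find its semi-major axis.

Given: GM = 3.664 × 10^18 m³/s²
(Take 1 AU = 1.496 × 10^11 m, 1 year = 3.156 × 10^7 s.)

Convert to SI: T = 2.11 years = 6.65916e+07 s.
Invert Kepler's third law: a = (GM · T² / (4π²))^(1/3).
Substituting T = 6.65916e+07 s and GM = 3.664e+18 m³/s²:
a = (3.664e+18 · (6.65916e+07)² / (4π²))^(1/3) m
a ≈ 7.438e+10 m = 0.4972 AU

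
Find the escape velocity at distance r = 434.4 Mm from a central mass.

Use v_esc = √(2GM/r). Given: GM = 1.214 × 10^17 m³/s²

Convert to SI: r = 434.4 Mm = 4.344e+08 m.
Escape velocity comes from setting total energy to zero: ½v² − GM/r = 0 ⇒ v_esc = √(2GM / r).
v_esc = √(2 · 1.214e+17 / 4.344e+08) m/s ≈ 2.364e+04 m/s = 23.64 km/s.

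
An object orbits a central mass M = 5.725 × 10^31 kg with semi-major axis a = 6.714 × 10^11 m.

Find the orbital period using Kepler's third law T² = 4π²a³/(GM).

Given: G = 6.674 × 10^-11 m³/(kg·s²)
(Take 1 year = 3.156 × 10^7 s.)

GM = G · M = 6.674e-11 · 5.725e+31 = 3.82086e+21 m³/s².
Kepler's third law: T = 2π √(a³ / GM).
Substituting a = 6.714e+11 m and GM = 3.82086e+21 m³/s²:
T = 2π √((6.714e+11)³ / 3.82086e+21) s
T ≈ 5.592e+07 s = 1.772 years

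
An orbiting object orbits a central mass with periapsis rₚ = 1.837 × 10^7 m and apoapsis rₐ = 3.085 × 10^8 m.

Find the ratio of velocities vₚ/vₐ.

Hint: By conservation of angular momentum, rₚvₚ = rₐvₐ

Conservation of angular momentum gives rₚvₚ = rₐvₐ, so vₚ/vₐ = rₐ/rₚ.
vₚ/vₐ = 3.085e+08 / 1.837e+07 ≈ 16.79.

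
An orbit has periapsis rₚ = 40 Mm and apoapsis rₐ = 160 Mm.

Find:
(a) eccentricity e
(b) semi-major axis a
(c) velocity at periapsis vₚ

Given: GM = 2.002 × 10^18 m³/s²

Convert to SI: rₚ = 40 Mm = 4e+07 m; rₐ = 160 Mm = 1.6e+08 m.
(a) e = (rₐ − rₚ)/(rₐ + rₚ) = (1.6e+08 − 4e+07)/(1.6e+08 + 4e+07) ≈ 0.6
(b) a = (rₚ + rₐ)/2 = (4e+07 + 1.6e+08)/2 ≈ 1e+08 m
(c) With a = (rₚ + rₐ)/2 = 1e+08 m, vₚ = √(GM (2/rₚ − 1/a)) = √(2.002e+18 · (2/4e+07 − 1/1e+08)) m/s ≈ 2.83e+05 m/s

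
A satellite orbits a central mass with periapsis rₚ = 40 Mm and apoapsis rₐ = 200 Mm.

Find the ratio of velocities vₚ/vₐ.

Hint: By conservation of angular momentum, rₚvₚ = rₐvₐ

Convert to SI: rₚ = 40 Mm = 4e+07 m; rₐ = 200 Mm = 2e+08 m.
Conservation of angular momentum gives rₚvₚ = rₐvₐ, so vₚ/vₐ = rₐ/rₚ.
vₚ/vₐ = 2e+08 / 4e+07 ≈ 5.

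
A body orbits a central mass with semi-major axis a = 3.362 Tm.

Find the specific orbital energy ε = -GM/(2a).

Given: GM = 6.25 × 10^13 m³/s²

Convert to SI: a = 3.362 Tm = 3.362e+12 m.
ε = −GM / (2a).
ε = −6.25e+13 / (2 · 3.362e+12) J/kg ≈ -9.295 J/kg = -9.295 J/kg.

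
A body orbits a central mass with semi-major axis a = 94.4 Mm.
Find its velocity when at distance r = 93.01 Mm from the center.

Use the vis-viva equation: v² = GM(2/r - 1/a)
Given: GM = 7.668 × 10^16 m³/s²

Convert to SI: a = 94.4 Mm = 9.44e+07 m; r = 93.01 Mm = 9.301e+07 m.
Vis-viva: v = √(GM · (2/r − 1/a)).
2/r − 1/a = 2/9.301e+07 − 1/9.44e+07 = 1.09098e-08 m⁻¹.
v = √(7.668e+16 · 1.09098e-08) m/s ≈ 2.892e+04 m/s = 28.92 km/s.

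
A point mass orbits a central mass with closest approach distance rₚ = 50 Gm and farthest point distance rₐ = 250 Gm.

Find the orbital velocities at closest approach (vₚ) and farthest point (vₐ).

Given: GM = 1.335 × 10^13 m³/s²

Convert to SI: rₚ = 50 Gm = 5e+10 m; rₐ = 250 Gm = 2.5e+11 m.
Use the vis-viva equation v² = GM(2/r − 1/a) with a = (rₚ + rₐ)/2 = (5e+10 + 2.5e+11)/2 = 1.5e+11 m.
vₚ = √(GM · (2/rₚ − 1/a)) = √(1.335e+13 · (2/5e+10 − 1/1.5e+11)) m/s ≈ 21.1 m/s = 21.1 m/s.
vₐ = √(GM · (2/rₐ − 1/a)) = √(1.335e+13 · (2/2.5e+11 − 1/1.5e+11)) m/s ≈ 4.219 m/s = 4.219 m/s.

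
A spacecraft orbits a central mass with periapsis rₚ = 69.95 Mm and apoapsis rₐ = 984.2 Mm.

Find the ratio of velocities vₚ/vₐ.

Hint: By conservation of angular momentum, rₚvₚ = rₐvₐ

Convert to SI: rₚ = 69.95 Mm = 6.995e+07 m; rₐ = 984.2 Mm = 9.842e+08 m.
Conservation of angular momentum gives rₚvₚ = rₐvₐ, so vₚ/vₐ = rₐ/rₚ.
vₚ/vₐ = 9.842e+08 / 6.995e+07 ≈ 14.07.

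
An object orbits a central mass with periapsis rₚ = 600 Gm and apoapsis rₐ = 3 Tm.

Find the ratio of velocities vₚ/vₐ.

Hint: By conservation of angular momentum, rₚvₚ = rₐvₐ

Convert to SI: rₚ = 600 Gm = 6e+11 m; rₐ = 3 Tm = 3e+12 m.
Conservation of angular momentum gives rₚvₚ = rₐvₐ, so vₚ/vₐ = rₐ/rₚ.
vₚ/vₐ = 3e+12 / 6e+11 ≈ 5.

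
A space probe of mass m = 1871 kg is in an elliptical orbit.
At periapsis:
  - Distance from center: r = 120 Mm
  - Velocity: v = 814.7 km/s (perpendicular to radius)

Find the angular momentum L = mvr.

Convert to SI: r = 120 Mm = 1.2e+08 m; v = 814.7 km/s = 814700 m/s.
Since v is perpendicular to r, L = m · v · r.
L = 1871 · 814700 · 1.2e+08 kg·m²/s ≈ 1.829e+17 kg·m²/s.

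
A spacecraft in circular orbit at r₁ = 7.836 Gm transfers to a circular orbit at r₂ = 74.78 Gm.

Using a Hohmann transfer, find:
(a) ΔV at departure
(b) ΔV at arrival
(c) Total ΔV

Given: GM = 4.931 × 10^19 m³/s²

Convert to SI: r₁ = 7.836 Gm = 7.836e+09 m; r₂ = 74.78 Gm = 7.478e+10 m.
Transfer semi-major axis: a_t = (r₁ + r₂)/2 = (7.836e+09 + 7.478e+10)/2 = 4.1308e+10 m.
Circular speeds: v₁ = √(GM/r₁) = 79326.9 m/s, v₂ = √(GM/r₂) = 25678.8 m/s.
Transfer speeds (vis-viva v² = GM(2/r − 1/a_t)): v₁ᵗ = 106732 m/s, v₂ᵗ = 11184.2 m/s.
(a) ΔV₁ = |v₁ᵗ − v₁| ≈ 2.741e+04 m/s = 27.41 km/s.
(b) ΔV₂ = |v₂ − v₂ᵗ| ≈ 1.449e+04 m/s = 14.49 km/s.
(c) ΔV_total = ΔV₁ + ΔV₂ ≈ 4.19e+04 m/s = 41.9 km/s.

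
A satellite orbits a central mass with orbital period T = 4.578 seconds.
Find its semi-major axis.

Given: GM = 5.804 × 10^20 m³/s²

Invert Kepler's third law: a = (GM · T² / (4π²))^(1/3).
Substituting T = 4.578 s and GM = 5.804e+20 m³/s²:
a = (5.804e+20 · (4.578)² / (4π²))^(1/3) m
a ≈ 6.754e+06 m = 6.754 Mm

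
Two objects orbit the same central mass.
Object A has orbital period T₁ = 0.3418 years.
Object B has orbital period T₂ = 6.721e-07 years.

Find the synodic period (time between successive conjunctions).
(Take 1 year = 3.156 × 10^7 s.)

Convert to SI: T₁ = 0.3418 years = 1.07872e+07 s; T₂ = 6.721e-07 years = 21.2115 s.
T_syn = |T₁ · T₂ / (T₁ − T₂)|.
T_syn = |1.07872e+07 · 21.2115 / (1.07872e+07 − 21.2115)| s ≈ 21.21 s = 6.721e-07 years.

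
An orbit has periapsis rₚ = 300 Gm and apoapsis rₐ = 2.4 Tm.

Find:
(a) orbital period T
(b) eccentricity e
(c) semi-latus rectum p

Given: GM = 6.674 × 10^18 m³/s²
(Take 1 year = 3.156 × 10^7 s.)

Convert to SI: rₚ = 300 Gm = 3e+11 m; rₐ = 2.4 Tm = 2.4e+12 m.
(a) With a = (rₚ + rₐ)/2 = 1.35e+12 m, T = 2π √(a³/GM) = 2π √((1.35e+12)³/6.674e+18) s ≈ 3.815e+09 s
(b) e = (rₐ − rₚ)/(rₐ + rₚ) = (2.4e+12 − 3e+11)/(2.4e+12 + 3e+11) ≈ 0.7778
(c) From a = (rₚ + rₐ)/2 = 1.35e+12 m and e = (rₐ − rₚ)/(rₐ + rₚ) = 0.777778, p = a(1 − e²) = 1.35e+12 · (1 − (0.777778)²) ≈ 5.333e+11 m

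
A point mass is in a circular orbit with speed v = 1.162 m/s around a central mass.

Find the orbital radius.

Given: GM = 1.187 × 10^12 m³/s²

For a circular orbit, v² = GM / r, so r = GM / v².
r = 1.187e+12 / (1.162)² m ≈ 8.791e+11 m = 8.791 × 10^11 m.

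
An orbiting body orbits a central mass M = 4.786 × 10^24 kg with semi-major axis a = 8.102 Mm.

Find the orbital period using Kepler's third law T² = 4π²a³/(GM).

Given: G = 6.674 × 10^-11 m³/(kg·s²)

Convert to SI: a = 8.102 Mm = 8.102e+06 m.
GM = G · M = 6.674e-11 · 4.786e+24 = 3.19418e+14 m³/s².
Kepler's third law: T = 2π √(a³ / GM).
Substituting a = 8.102e+06 m and GM = 3.19418e+14 m³/s²:
T = 2π √((8.102e+06)³ / 3.19418e+14) s
T ≈ 8108 s = 2.252 hours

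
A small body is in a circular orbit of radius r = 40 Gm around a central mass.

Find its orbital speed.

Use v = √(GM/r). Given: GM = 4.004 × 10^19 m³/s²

Convert to SI: r = 40 Gm = 4e+10 m.
For a circular orbit, gravity supplies the centripetal force, so v = √(GM / r).
v = √(4.004e+19 / 4e+10) m/s ≈ 3.164e+04 m/s = 31.64 km/s.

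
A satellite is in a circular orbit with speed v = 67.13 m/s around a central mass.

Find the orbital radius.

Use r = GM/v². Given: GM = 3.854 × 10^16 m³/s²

For a circular orbit, v² = GM / r, so r = GM / v².
r = 3.854e+16 / (67.13)² m ≈ 8.552e+12 m = 8.552 Tm.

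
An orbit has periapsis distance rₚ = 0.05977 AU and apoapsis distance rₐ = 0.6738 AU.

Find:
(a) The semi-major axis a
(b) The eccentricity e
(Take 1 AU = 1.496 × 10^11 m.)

Convert to SI: rₚ = 0.05977 AU = 8.94159e+09 m; rₐ = 0.6738 AU = 1.008e+11 m.
(a) a = (rₚ + rₐ) / 2 = (8.94159e+09 + 1.008e+11) / 2 ≈ 5.487e+10 m = 0.3668 AU.
(b) e = (rₐ − rₚ) / (rₐ + rₚ) = (1.008e+11 − 8.94159e+09) / (1.008e+11 + 8.94159e+09) ≈ 0.837.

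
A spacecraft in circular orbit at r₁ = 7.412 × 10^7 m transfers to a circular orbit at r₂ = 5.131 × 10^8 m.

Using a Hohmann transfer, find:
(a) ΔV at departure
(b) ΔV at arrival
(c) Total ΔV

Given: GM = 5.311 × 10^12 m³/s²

Transfer semi-major axis: a_t = (r₁ + r₂)/2 = (7.412e+07 + 5.131e+08)/2 = 2.9361e+08 m.
Circular speeds: v₁ = √(GM/r₁) = 267.683 m/s, v₂ = √(GM/r₂) = 101.739 m/s.
Transfer speeds (vis-viva v² = GM(2/r − 1/a_t)): v₁ᵗ = 353.864 m/s, v₂ᵗ = 51.1175 m/s.
(a) ΔV₁ = |v₁ᵗ − v₁| ≈ 86.18 m/s = 86.18 m/s.
(b) ΔV₂ = |v₂ − v₂ᵗ| ≈ 50.62 m/s = 50.62 m/s.
(c) ΔV_total = ΔV₁ + ΔV₂ ≈ 136.8 m/s = 136.8 m/s.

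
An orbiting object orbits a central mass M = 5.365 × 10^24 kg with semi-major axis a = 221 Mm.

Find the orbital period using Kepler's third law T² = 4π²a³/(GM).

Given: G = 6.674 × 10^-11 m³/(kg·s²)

Convert to SI: a = 221 Mm = 2.21e+08 m.
GM = G · M = 6.674e-11 · 5.365e+24 = 3.5806e+14 m³/s².
Kepler's third law: T = 2π √(a³ / GM).
Substituting a = 2.21e+08 m and GM = 3.5806e+14 m³/s²:
T = 2π √((2.21e+08)³ / 3.5806e+14) s
T ≈ 1.091e+06 s = 12.63 days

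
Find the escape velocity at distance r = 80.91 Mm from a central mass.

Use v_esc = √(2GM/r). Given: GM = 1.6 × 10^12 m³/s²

Convert to SI: r = 80.91 Mm = 8.091e+07 m.
Escape velocity comes from setting total energy to zero: ½v² − GM/r = 0 ⇒ v_esc = √(2GM / r).
v_esc = √(2 · 1.6e+12 / 8.091e+07) m/s ≈ 198.9 m/s = 198.9 m/s.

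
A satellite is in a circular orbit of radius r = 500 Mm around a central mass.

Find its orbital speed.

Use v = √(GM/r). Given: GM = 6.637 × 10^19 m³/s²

Convert to SI: r = 500 Mm = 5e+08 m.
For a circular orbit, gravity supplies the centripetal force, so v = √(GM / r).
v = √(6.637e+19 / 5e+08) m/s ≈ 3.643e+05 m/s = 364.3 km/s.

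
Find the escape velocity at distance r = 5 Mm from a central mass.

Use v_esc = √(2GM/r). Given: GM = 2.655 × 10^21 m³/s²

Convert to SI: r = 5 Mm = 5e+06 m.
Escape velocity comes from setting total energy to zero: ½v² − GM/r = 0 ⇒ v_esc = √(2GM / r).
v_esc = √(2 · 2.655e+21 / 5e+06) m/s ≈ 3.259e+07 m/s = 3.259e+04 km/s.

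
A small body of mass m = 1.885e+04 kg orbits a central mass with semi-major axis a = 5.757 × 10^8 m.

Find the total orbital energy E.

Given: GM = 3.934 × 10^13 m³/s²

E = −GMm / (2a).
E = −3.934e+13 · 1.885e+04 / (2 · 5.757e+08) J ≈ -6.44e+08 J = -644 MJ.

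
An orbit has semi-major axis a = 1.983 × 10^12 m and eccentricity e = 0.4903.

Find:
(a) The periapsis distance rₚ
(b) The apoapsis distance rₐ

(a) rₚ = a(1 − e) = 1.983e+12 · (1 − 0.4903) = 1.983e+12 · 0.5097 ≈ 1.011e+12 m = 1.011 × 10^12 m.
(b) rₐ = a(1 + e) = 1.983e+12 · (1 + 0.4903) = 1.983e+12 · 1.4903 ≈ 2.955e+12 m = 2.955 × 10^12 m.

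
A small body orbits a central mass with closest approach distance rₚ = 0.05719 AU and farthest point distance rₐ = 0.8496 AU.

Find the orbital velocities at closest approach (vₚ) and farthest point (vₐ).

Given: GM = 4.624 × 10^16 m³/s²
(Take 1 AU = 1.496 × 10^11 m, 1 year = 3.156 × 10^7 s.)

Convert to SI: rₚ = 0.05719 AU = 8.55562e+09 m; rₐ = 0.8496 AU = 1.271e+11 m.
Use the vis-viva equation v² = GM(2/r − 1/a) with a = (rₚ + rₐ)/2 = (8.55562e+09 + 1.271e+11)/2 = 6.78279e+10 m.
vₚ = √(GM · (2/rₚ − 1/a)) = √(4.624e+16 · (2/8.55562e+09 − 1/6.78279e+10)) m/s ≈ 3182 m/s = 0.6714 AU/year.
vₐ = √(GM · (2/rₐ − 1/a)) = √(4.624e+16 · (2/1.271e+11 − 1/6.78279e+10)) m/s ≈ 214.2 m/s = 0.04519 AU/year.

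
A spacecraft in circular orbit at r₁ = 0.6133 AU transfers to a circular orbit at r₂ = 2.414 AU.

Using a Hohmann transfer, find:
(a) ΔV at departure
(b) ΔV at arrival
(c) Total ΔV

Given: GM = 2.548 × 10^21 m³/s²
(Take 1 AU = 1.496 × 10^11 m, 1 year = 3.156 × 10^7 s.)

Convert to SI: r₁ = 0.6133 AU = 9.17497e+10 m; r₂ = 2.414 AU = 3.61134e+11 m.
Transfer semi-major axis: a_t = (r₁ + r₂)/2 = (9.17497e+10 + 3.61134e+11)/2 = 2.26442e+11 m.
Circular speeds: v₁ = √(GM/r₁) = 166647 m/s, v₂ = √(GM/r₂) = 83997.3 m/s.
Transfer speeds (vis-viva v² = GM(2/r − 1/a_t)): v₁ᵗ = 210452 m/s, v₂ᵗ = 53467.4 m/s.
(a) ΔV₁ = |v₁ᵗ − v₁| ≈ 4.381e+04 m/s = 9.241 AU/year.
(b) ΔV₂ = |v₂ − v₂ᵗ| ≈ 3.053e+04 m/s = 6.441 AU/year.
(c) ΔV_total = ΔV₁ + ΔV₂ ≈ 7.434e+04 m/s = 15.68 AU/year.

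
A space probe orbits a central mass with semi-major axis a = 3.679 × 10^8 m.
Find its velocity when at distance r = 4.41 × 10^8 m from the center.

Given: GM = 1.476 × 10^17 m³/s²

Vis-viva: v = √(GM · (2/r − 1/a)).
2/r − 1/a = 2/4.41e+08 − 1/3.679e+08 = 1.81702e-09 m⁻¹.
v = √(1.476e+17 · 1.81702e-09) m/s ≈ 1.638e+04 m/s = 16.38 km/s.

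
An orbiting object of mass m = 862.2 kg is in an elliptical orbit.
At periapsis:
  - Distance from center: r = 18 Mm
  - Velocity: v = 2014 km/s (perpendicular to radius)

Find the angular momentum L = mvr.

Convert to SI: r = 18 Mm = 1.8e+07 m; v = 2014 km/s = 2.014e+06 m/s.
Since v is perpendicular to r, L = m · v · r.
L = 862.2 · 2.014e+06 · 1.8e+07 kg·m²/s ≈ 3.126e+16 kg·m²/s.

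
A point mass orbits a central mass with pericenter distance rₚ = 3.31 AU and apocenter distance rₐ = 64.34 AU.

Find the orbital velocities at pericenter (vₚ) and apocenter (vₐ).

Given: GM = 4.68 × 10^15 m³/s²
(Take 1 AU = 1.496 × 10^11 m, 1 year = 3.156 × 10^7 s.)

Convert to SI: rₚ = 3.31 AU = 4.95176e+11 m; rₐ = 64.34 AU = 9.62526e+12 m.
Use the vis-viva equation v² = GM(2/r − 1/a) with a = (rₚ + rₐ)/2 = (4.95176e+11 + 9.62526e+12)/2 = 5.06022e+12 m.
vₚ = √(GM · (2/rₚ − 1/a)) = √(4.68e+15 · (2/4.95176e+11 − 1/5.06022e+12)) m/s ≈ 134.1 m/s = 0.02829 AU/year.
vₐ = √(GM · (2/rₐ − 1/a)) = √(4.68e+15 · (2/9.62526e+12 − 1/5.06022e+12)) m/s ≈ 6.898 m/s = 0.001455 AU/year.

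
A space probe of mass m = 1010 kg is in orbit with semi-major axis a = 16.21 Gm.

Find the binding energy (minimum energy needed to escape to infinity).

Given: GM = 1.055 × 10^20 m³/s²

Convert to SI: a = 16.21 Gm = 1.621e+10 m.
Total orbital energy is E = −GMm/(2a); binding energy is E_bind = −E = GMm/(2a).
E_bind = 1.055e+20 · 1010 / (2 · 1.621e+10) J ≈ 3.287e+12 J = 3.287 TJ.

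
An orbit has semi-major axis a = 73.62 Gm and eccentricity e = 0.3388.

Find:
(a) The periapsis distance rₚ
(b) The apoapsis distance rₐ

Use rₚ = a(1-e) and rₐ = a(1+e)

Convert to SI: a = 73.62 Gm = 7.362e+10 m.
(a) rₚ = a(1 − e) = 7.362e+10 · (1 − 0.3388) = 7.362e+10 · 0.6612 ≈ 4.868e+10 m = 48.68 Gm.
(b) rₐ = a(1 + e) = 7.362e+10 · (1 + 0.3388) = 7.362e+10 · 1.3388 ≈ 9.856e+10 m = 98.56 Gm.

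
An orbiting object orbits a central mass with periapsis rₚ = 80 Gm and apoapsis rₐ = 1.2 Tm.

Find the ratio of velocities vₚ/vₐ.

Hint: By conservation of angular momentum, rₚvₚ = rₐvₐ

Convert to SI: rₚ = 80 Gm = 8e+10 m; rₐ = 1.2 Tm = 1.2e+12 m.
Conservation of angular momentum gives rₚvₚ = rₐvₐ, so vₚ/vₐ = rₐ/rₚ.
vₚ/vₐ = 1.2e+12 / 8e+10 ≈ 15.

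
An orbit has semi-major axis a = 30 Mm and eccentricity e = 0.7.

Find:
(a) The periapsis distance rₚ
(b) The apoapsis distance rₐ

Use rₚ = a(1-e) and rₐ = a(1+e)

Convert to SI: a = 30 Mm = 3e+07 m.
(a) rₚ = a(1 − e) = 3e+07 · (1 − 0.7) = 3e+07 · 0.3 ≈ 9e+06 m = 9 Mm.
(b) rₐ = a(1 + e) = 3e+07 · (1 + 0.7) = 3e+07 · 1.7 ≈ 5.1e+07 m = 51 Mm.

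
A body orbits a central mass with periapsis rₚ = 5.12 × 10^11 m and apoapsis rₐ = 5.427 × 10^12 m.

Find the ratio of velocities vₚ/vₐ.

Conservation of angular momentum gives rₚvₚ = rₐvₐ, so vₚ/vₐ = rₐ/rₚ.
vₚ/vₐ = 5.427e+12 / 5.12e+11 ≈ 10.6.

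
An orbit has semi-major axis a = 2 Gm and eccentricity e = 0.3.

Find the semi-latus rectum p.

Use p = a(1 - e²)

Convert to SI: a = 2 Gm = 2e+09 m.
p = a (1 − e²).
p = 2e+09 · (1 − (0.3)²) = 2e+09 · 0.91 ≈ 1.82e+09 m = 1.82 Gm.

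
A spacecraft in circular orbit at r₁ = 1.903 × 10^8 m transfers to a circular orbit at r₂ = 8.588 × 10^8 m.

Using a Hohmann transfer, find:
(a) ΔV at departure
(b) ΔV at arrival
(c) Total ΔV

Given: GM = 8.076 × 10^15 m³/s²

Transfer semi-major axis: a_t = (r₁ + r₂)/2 = (1.903e+08 + 8.588e+08)/2 = 5.2455e+08 m.
Circular speeds: v₁ = √(GM/r₁) = 6514.47 m/s, v₂ = √(GM/r₂) = 3066.56 m/s.
Transfer speeds (vis-viva v² = GM(2/r − 1/a_t)): v₁ᵗ = 8335.49 m/s, v₂ᵗ = 1847.05 m/s.
(a) ΔV₁ = |v₁ᵗ − v₁| ≈ 1821 m/s = 1.821 km/s.
(b) ΔV₂ = |v₂ − v₂ᵗ| ≈ 1220 m/s = 1.22 km/s.
(c) ΔV_total = ΔV₁ + ΔV₂ ≈ 3041 m/s = 3.041 km/s.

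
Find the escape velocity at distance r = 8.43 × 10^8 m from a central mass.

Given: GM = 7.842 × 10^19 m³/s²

Escape velocity comes from setting total energy to zero: ½v² − GM/r = 0 ⇒ v_esc = √(2GM / r).
v_esc = √(2 · 7.842e+19 / 8.43e+08) m/s ≈ 4.313e+05 m/s = 431.3 km/s.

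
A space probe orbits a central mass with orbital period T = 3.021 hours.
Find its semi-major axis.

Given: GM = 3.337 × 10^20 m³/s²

Convert to SI: T = 3.021 hours = 10875.6 s.
Invert Kepler's third law: a = (GM · T² / (4π²))^(1/3).
Substituting T = 10875.6 s and GM = 3.337e+20 m³/s²:
a = (3.337e+20 · (10875.6)² / (4π²))^(1/3) m
a ≈ 9.999e+08 m = 999.9 Mm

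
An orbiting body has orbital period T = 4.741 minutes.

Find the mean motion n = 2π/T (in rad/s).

Convert to SI: T = 4.741 minutes = 284.46 s.
n = 2π / T.
n = 2π / 284.46 s ≈ 0.02209 rad/s.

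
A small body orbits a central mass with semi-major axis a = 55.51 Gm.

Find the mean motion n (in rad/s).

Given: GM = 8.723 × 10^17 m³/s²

Convert to SI: a = 55.51 Gm = 5.551e+10 m.
n = √(GM / a³).
n = √(8.723e+17 / (5.551e+10)³) rad/s ≈ 7.141e-08 rad/s.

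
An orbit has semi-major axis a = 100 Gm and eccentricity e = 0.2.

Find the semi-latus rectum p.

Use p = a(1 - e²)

Convert to SI: a = 100 Gm = 1e+11 m.
p = a (1 − e²).
p = 1e+11 · (1 − (0.2)²) = 1e+11 · 0.96 ≈ 9.6e+10 m = 96 Gm.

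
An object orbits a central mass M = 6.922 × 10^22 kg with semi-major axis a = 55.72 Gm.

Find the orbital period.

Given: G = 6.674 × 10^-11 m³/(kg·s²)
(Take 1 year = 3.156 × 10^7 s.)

Convert to SI: a = 55.72 Gm = 5.572e+10 m.
GM = G · M = 6.674e-11 · 6.922e+22 = 4.61974e+12 m³/s².
Kepler's third law: T = 2π √(a³ / GM).
Substituting a = 5.572e+10 m and GM = 4.61974e+12 m³/s²:
T = 2π √((5.572e+10)³ / 4.61974e+12) s
T ≈ 3.845e+10 s = 1218 years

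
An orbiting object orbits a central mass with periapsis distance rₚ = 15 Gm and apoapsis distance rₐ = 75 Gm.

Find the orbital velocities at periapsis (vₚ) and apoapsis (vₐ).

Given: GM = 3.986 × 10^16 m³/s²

Convert to SI: rₚ = 15 Gm = 1.5e+10 m; rₐ = 75 Gm = 7.5e+10 m.
Use the vis-viva equation v² = GM(2/r − 1/a) with a = (rₚ + rₐ)/2 = (1.5e+10 + 7.5e+10)/2 = 4.5e+10 m.
vₚ = √(GM · (2/rₚ − 1/a)) = √(3.986e+16 · (2/1.5e+10 − 1/4.5e+10)) m/s ≈ 2104 m/s = 2.104 km/s.
vₐ = √(GM · (2/rₐ − 1/a)) = √(3.986e+16 · (2/7.5e+10 − 1/4.5e+10)) m/s ≈ 420.9 m/s = 420.9 m/s.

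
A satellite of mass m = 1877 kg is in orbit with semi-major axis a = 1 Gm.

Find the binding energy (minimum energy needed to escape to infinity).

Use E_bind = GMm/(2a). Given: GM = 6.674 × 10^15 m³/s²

Convert to SI: a = 1 Gm = 1e+09 m.
Total orbital energy is E = −GMm/(2a); binding energy is E_bind = −E = GMm/(2a).
E_bind = 6.674e+15 · 1877 / (2 · 1e+09) J ≈ 6.264e+09 J = 6.264 GJ.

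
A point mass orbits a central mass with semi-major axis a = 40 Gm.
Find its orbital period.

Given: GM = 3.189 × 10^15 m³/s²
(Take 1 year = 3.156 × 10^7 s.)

Convert to SI: a = 40 Gm = 4e+10 m.
Kepler's third law: T = 2π √(a³ / GM).
Substituting a = 4e+10 m and GM = 3.189e+15 m³/s²:
T = 2π √((4e+10)³ / 3.189e+15) s
T ≈ 8.901e+08 s = 28.2 years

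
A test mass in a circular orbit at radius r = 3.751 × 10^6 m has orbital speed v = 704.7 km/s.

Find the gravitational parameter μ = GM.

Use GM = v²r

Convert to SI: v = 704.7 km/s = 704700 m/s.
For a circular orbit v² = GM/r, so GM = v² · r.
GM = (704700)² · 3.751e+06 m³/s² ≈ 1.863e+18 m³/s² = 1.863 × 10^18 m³/s².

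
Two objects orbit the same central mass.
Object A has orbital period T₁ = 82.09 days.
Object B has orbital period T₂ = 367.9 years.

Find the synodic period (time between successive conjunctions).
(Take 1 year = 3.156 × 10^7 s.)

Convert to SI: T₁ = 82.09 days = 7.09258e+06 s; T₂ = 367.9 years = 1.16109e+10 s.
T_syn = |T₁ · T₂ / (T₁ − T₂)|.
T_syn = |7.09258e+06 · 1.16109e+10 / (7.09258e+06 − 1.16109e+10)| s ≈ 7.097e+06 s = 82.14 days.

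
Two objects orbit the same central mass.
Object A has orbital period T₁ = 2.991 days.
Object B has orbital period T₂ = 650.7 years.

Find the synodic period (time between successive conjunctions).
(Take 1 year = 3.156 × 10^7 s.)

Convert to SI: T₁ = 2.991 days = 258422 s; T₂ = 650.7 years = 2.05361e+10 s.
T_syn = |T₁ · T₂ / (T₁ − T₂)|.
T_syn = |258422 · 2.05361e+10 / (258422 − 2.05361e+10)| s ≈ 2.584e+05 s = 2.991 days.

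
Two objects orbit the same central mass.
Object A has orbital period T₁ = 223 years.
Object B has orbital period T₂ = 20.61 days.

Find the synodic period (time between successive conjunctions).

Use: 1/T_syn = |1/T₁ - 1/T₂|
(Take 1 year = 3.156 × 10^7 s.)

Convert to SI: T₁ = 223 years = 7.03788e+09 s; T₂ = 20.61 days = 1.7807e+06 s.
T_syn = |T₁ · T₂ / (T₁ − T₂)|.
T_syn = |7.03788e+09 · 1.7807e+06 / (7.03788e+09 − 1.7807e+06)| s ≈ 1.781e+06 s = 20.62 days.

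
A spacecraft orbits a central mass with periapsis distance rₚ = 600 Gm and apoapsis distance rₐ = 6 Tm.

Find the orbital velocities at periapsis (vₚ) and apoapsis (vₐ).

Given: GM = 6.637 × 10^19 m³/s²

Convert to SI: rₚ = 600 Gm = 6e+11 m; rₐ = 6 Tm = 6e+12 m.
Use the vis-viva equation v² = GM(2/r − 1/a) with a = (rₚ + rₐ)/2 = (6e+11 + 6e+12)/2 = 3.3e+12 m.
vₚ = √(GM · (2/rₚ − 1/a)) = √(6.637e+19 · (2/6e+11 − 1/3.3e+12)) m/s ≈ 1.418e+04 m/s = 14.18 km/s.
vₐ = √(GM · (2/rₐ − 1/a)) = √(6.637e+19 · (2/6e+12 − 1/3.3e+12)) m/s ≈ 1418 m/s = 1.418 km/s.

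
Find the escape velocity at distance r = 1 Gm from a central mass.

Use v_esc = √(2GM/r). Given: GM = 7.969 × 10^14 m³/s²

Convert to SI: r = 1 Gm = 1e+09 m.
Escape velocity comes from setting total energy to zero: ½v² − GM/r = 0 ⇒ v_esc = √(2GM / r).
v_esc = √(2 · 7.969e+14 / 1e+09) m/s ≈ 1262 m/s = 1.262 km/s.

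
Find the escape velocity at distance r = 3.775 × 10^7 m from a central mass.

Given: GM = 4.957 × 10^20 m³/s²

Escape velocity comes from setting total energy to zero: ½v² − GM/r = 0 ⇒ v_esc = √(2GM / r).
v_esc = √(2 · 4.957e+20 / 3.775e+07) m/s ≈ 5.125e+06 m/s = 5125 km/s.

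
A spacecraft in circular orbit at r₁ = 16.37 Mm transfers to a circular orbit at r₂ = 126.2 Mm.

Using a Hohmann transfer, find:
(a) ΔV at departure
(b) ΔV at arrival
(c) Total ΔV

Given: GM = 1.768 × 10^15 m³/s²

Convert to SI: r₁ = 16.37 Mm = 1.637e+07 m; r₂ = 126.2 Mm = 1.262e+08 m.
Transfer semi-major axis: a_t = (r₁ + r₂)/2 = (1.637e+07 + 1.262e+08)/2 = 7.1285e+07 m.
Circular speeds: v₁ = √(GM/r₁) = 10392.4 m/s, v₂ = √(GM/r₂) = 3742.93 m/s.
Transfer speeds (vis-viva v² = GM(2/r − 1/a_t)): v₁ᵗ = 13827.6 m/s, v₂ᵗ = 1793.65 m/s.
(a) ΔV₁ = |v₁ᵗ − v₁| ≈ 3435 m/s = 3.435 km/s.
(b) ΔV₂ = |v₂ − v₂ᵗ| ≈ 1949 m/s = 1.949 km/s.
(c) ΔV_total = ΔV₁ + ΔV₂ ≈ 5384 m/s = 5.384 km/s.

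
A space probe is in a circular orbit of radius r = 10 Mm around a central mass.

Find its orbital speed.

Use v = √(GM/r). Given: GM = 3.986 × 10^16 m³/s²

Convert to SI: r = 10 Mm = 1e+07 m.
For a circular orbit, gravity supplies the centripetal force, so v = √(GM / r).
v = √(3.986e+16 / 1e+07) m/s ≈ 6.313e+04 m/s = 63.13 km/s.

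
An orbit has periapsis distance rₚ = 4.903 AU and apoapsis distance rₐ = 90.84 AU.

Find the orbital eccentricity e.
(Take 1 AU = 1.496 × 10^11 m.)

Convert to SI: rₚ = 4.903 AU = 7.33489e+11 m; rₐ = 90.84 AU = 1.35897e+13 m.
e = (rₐ − rₚ) / (rₐ + rₚ).
e = (1.35897e+13 − 7.33489e+11) / (1.35897e+13 + 7.33489e+11) = 1.28562e+13 / 1.43232e+13 ≈ 0.8976.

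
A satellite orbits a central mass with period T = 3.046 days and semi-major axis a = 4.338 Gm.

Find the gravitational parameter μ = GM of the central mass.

Convert to SI: T = 3.046 days = 263174 s; a = 4.338 Gm = 4.338e+09 m.
GM = 4π² · a³ / T².
GM = 4π² · (4.338e+09)³ / (263174)² m³/s² ≈ 4.653e+19 m³/s² = 4.653 × 10^19 m³/s².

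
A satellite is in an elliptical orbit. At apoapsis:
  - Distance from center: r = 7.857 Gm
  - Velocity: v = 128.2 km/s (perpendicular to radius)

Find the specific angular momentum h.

Convert to SI: r = 7.857 Gm = 7.857e+09 m; v = 128.2 km/s = 128200 m/s.
With v perpendicular to r, h = r · v.
h = 7.857e+09 · 128200 m²/s ≈ 1.007e+15 m²/s.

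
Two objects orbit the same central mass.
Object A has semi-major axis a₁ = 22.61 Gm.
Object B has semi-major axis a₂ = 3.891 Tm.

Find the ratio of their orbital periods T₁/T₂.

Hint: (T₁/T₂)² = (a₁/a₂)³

Convert to SI: a₁ = 22.61 Gm = 2.261e+10 m; a₂ = 3.891 Tm = 3.891e+12 m.
From Kepler's third law, (T₁/T₂)² = (a₁/a₂)³, so T₁/T₂ = (a₁/a₂)^(3/2).
a₁/a₂ = 2.261e+10 / 3.891e+12 = 0.00581085.
T₁/T₂ = (0.00581085)^(3/2) ≈ 0.000443.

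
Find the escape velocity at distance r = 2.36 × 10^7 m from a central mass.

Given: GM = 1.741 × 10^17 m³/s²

Escape velocity comes from setting total energy to zero: ½v² − GM/r = 0 ⇒ v_esc = √(2GM / r).
v_esc = √(2 · 1.741e+17 / 2.36e+07) m/s ≈ 1.215e+05 m/s = 121.5 km/s.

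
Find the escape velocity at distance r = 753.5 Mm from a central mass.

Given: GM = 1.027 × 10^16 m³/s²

Convert to SI: r = 753.5 Mm = 7.535e+08 m.
Escape velocity comes from setting total energy to zero: ½v² − GM/r = 0 ⇒ v_esc = √(2GM / r).
v_esc = √(2 · 1.027e+16 / 7.535e+08) m/s ≈ 5221 m/s = 5.221 km/s.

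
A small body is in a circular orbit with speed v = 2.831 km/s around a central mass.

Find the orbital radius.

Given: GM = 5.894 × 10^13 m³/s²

Convert to SI: v = 2.831 km/s = 2831 m/s.
For a circular orbit, v² = GM / r, so r = GM / v².
r = 5.894e+13 / (2831)² m ≈ 7.354e+06 m = 7.354 Mm.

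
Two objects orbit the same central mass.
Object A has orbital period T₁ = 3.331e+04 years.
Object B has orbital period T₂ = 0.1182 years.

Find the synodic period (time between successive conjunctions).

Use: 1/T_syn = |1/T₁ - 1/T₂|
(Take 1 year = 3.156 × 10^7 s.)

Convert to SI: T₁ = 3.331e+04 years = 1.05126e+12 s; T₂ = 0.1182 years = 3.73039e+06 s.
T_syn = |T₁ · T₂ / (T₁ − T₂)|.
T_syn = |1.05126e+12 · 3.73039e+06 / (1.05126e+12 − 3.73039e+06)| s ≈ 3.73e+06 s = 0.1182 years.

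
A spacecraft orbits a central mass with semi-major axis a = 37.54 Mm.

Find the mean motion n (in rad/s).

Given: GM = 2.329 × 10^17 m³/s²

Convert to SI: a = 37.54 Mm = 3.754e+07 m.
n = √(GM / a³).
n = √(2.329e+17 / (3.754e+07)³) rad/s ≈ 0.002098 rad/s.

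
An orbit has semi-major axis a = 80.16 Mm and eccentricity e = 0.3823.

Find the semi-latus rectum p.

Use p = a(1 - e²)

Convert to SI: a = 80.16 Mm = 8.016e+07 m.
p = a (1 − e²).
p = 8.016e+07 · (1 − (0.3823)²) = 8.016e+07 · 0.853847 ≈ 6.844e+07 m = 68.44 Mm.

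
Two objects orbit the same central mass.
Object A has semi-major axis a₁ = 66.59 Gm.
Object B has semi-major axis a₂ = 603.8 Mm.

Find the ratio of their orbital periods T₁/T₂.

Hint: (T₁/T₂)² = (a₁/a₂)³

Convert to SI: a₁ = 66.59 Gm = 6.659e+10 m; a₂ = 603.8 Mm = 6.038e+08 m.
From Kepler's third law, (T₁/T₂)² = (a₁/a₂)³, so T₁/T₂ = (a₁/a₂)^(3/2).
a₁/a₂ = 6.659e+10 / 6.038e+08 = 110.285.
T₁/T₂ = (110.285)^(3/2) ≈ 1158.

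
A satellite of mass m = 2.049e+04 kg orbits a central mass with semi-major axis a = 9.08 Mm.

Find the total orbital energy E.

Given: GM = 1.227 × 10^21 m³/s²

Convert to SI: a = 9.08 Mm = 9.08e+06 m.
E = −GMm / (2a).
E = −1.227e+21 · 2.049e+04 / (2 · 9.08e+06) J ≈ -1.384e+18 J = -1.384 EJ.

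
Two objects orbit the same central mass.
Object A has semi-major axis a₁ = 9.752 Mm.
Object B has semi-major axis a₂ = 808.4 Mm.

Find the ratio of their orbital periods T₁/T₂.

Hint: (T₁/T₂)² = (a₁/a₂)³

Convert to SI: a₁ = 9.752 Mm = 9.752e+06 m; a₂ = 808.4 Mm = 8.084e+08 m.
From Kepler's third law, (T₁/T₂)² = (a₁/a₂)³, so T₁/T₂ = (a₁/a₂)^(3/2).
a₁/a₂ = 9.752e+06 / 8.084e+08 = 0.0120633.
T₁/T₂ = (0.0120633)^(3/2) ≈ 0.001325.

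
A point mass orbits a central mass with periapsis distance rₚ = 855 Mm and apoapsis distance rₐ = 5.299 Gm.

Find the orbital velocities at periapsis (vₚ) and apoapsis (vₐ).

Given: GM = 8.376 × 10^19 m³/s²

Convert to SI: rₚ = 855 Mm = 8.55e+08 m; rₐ = 5.299 Gm = 5.299e+09 m.
Use the vis-viva equation v² = GM(2/r − 1/a) with a = (rₚ + rₐ)/2 = (8.55e+08 + 5.299e+09)/2 = 3.077e+09 m.
vₚ = √(GM · (2/rₚ − 1/a)) = √(8.376e+19 · (2/8.55e+08 − 1/3.077e+09)) m/s ≈ 4.107e+05 m/s = 410.7 km/s.
vₐ = √(GM · (2/rₐ − 1/a)) = √(8.376e+19 · (2/5.299e+09 − 1/3.077e+09)) m/s ≈ 6.627e+04 m/s = 66.27 km/s.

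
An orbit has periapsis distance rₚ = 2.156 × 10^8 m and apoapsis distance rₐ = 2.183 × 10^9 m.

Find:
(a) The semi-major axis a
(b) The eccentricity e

(a) a = (rₚ + rₐ) / 2 = (2.156e+08 + 2.183e+09) / 2 ≈ 1.199e+09 m = 1.199 × 10^9 m.
(b) e = (rₐ − rₚ) / (rₐ + rₚ) = (2.183e+09 − 2.156e+08) / (2.183e+09 + 2.156e+08) ≈ 0.8202.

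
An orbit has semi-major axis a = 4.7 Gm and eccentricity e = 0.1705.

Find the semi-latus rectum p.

Convert to SI: a = 4.7 Gm = 4.7e+09 m.
p = a (1 − e²).
p = 4.7e+09 · (1 − (0.1705)²) = 4.7e+09 · 0.97093 ≈ 4.563e+09 m = 4.563 Gm.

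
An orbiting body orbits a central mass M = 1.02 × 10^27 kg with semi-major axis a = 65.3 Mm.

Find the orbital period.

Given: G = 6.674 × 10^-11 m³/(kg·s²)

Convert to SI: a = 65.3 Mm = 6.53e+07 m.
GM = G · M = 6.674e-11 · 1.02e+27 = 6.80748e+16 m³/s².
Kepler's third law: T = 2π √(a³ / GM).
Substituting a = 6.53e+07 m and GM = 6.80748e+16 m³/s²:
T = 2π √((6.53e+07)³ / 6.80748e+16) s
T ≈ 1.271e+04 s = 3.53 hours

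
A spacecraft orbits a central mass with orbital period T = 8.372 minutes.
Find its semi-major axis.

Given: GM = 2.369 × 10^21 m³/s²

Convert to SI: T = 8.372 minutes = 502.32 s.
Invert Kepler's third law: a = (GM · T² / (4π²))^(1/3).
Substituting T = 502.32 s and GM = 2.369e+21 m³/s²:
a = (2.369e+21 · (502.32)² / (4π²))^(1/3) m
a ≈ 2.474e+08 m = 247.4 Mm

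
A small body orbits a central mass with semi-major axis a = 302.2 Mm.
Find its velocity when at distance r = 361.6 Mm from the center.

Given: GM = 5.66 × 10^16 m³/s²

Convert to SI: a = 302.2 Mm = 3.022e+08 m; r = 361.6 Mm = 3.616e+08 m.
Vis-viva: v = √(GM · (2/r − 1/a)).
2/r − 1/a = 2/3.616e+08 − 1/3.022e+08 = 2.22191e-09 m⁻¹.
v = √(5.66e+16 · 2.22191e-09) m/s ≈ 1.121e+04 m/s = 11.21 km/s.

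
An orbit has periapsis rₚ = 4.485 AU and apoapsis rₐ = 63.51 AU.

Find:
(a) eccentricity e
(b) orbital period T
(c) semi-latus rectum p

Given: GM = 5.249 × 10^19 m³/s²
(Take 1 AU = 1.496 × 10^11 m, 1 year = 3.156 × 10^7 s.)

Convert to SI: rₚ = 4.485 AU = 6.70956e+11 m; rₐ = 63.51 AU = 9.5011e+12 m.
(a) e = (rₐ − rₚ)/(rₐ + rₚ) = (9.5011e+12 − 6.70956e+11)/(9.5011e+12 + 6.70956e+11) ≈ 0.8681
(b) With a = (rₚ + rₐ)/2 = 5.08603e+12 m, T = 2π √(a³/GM) = 2π √((5.08603e+12)³/5.249e+19) s ≈ 9.947e+09 s
(c) From a = (rₚ + rₐ)/2 = 5.08603e+12 m and e = (rₐ − rₚ)/(rₐ + rₚ) = 0.868079, p = a(1 − e²) = 5.08603e+12 · (1 − (0.868079)²) ≈ 1.253e+12 m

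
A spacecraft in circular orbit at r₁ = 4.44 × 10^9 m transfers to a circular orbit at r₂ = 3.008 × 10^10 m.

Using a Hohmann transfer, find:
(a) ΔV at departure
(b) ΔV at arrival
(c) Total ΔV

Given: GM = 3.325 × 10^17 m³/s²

Transfer semi-major axis: a_t = (r₁ + r₂)/2 = (4.44e+09 + 3.008e+10)/2 = 1.726e+10 m.
Circular speeds: v₁ = √(GM/r₁) = 8653.75 m/s, v₂ = √(GM/r₂) = 3324.73 m/s.
Transfer speeds (vis-viva v² = GM(2/r − 1/a_t)): v₁ᵗ = 11424.1 m/s, v₂ᵗ = 1686.27 m/s.
(a) ΔV₁ = |v₁ᵗ − v₁| ≈ 2770 m/s = 2.77 km/s.
(b) ΔV₂ = |v₂ − v₂ᵗ| ≈ 1638 m/s = 1.638 km/s.
(c) ΔV_total = ΔV₁ + ΔV₂ ≈ 4409 m/s = 4.409 km/s.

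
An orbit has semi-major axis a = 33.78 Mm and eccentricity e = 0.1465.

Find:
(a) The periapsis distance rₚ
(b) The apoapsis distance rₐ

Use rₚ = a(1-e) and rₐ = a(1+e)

Convert to SI: a = 33.78 Mm = 3.378e+07 m.
(a) rₚ = a(1 − e) = 3.378e+07 · (1 − 0.1465) = 3.378e+07 · 0.8535 ≈ 2.883e+07 m = 28.83 Mm.
(b) rₐ = a(1 + e) = 3.378e+07 · (1 + 0.1465) = 3.378e+07 · 1.1465 ≈ 3.873e+07 m = 38.73 Mm.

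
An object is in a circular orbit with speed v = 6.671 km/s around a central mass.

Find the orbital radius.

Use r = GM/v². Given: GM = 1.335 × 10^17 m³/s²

Convert to SI: v = 6.671 km/s = 6671 m/s.
For a circular orbit, v² = GM / r, so r = GM / v².
r = 1.335e+17 / (6671)² m ≈ 3e+09 m = 3 Gm.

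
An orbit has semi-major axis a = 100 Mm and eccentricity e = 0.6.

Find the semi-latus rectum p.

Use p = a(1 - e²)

Convert to SI: a = 100 Mm = 1e+08 m.
p = a (1 − e²).
p = 1e+08 · (1 − (0.6)²) = 1e+08 · 0.64 ≈ 6.4e+07 m = 64 Mm.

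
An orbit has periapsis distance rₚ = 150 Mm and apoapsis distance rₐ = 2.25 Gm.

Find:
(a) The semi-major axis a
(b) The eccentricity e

Convert to SI: rₚ = 150 Mm = 1.5e+08 m; rₐ = 2.25 Gm = 2.25e+09 m.
(a) a = (rₚ + rₐ) / 2 = (1.5e+08 + 2.25e+09) / 2 ≈ 1.2e+09 m = 1.2 Gm.
(b) e = (rₐ − rₚ) / (rₐ + rₚ) = (2.25e+09 − 1.5e+08) / (2.25e+09 + 1.5e+08) ≈ 0.875.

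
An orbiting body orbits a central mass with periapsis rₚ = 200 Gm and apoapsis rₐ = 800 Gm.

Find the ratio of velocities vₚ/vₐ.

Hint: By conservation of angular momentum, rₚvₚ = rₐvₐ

Convert to SI: rₚ = 200 Gm = 2e+11 m; rₐ = 800 Gm = 8e+11 m.
Conservation of angular momentum gives rₚvₚ = rₐvₐ, so vₚ/vₐ = rₐ/rₚ.
vₚ/vₐ = 8e+11 / 2e+11 ≈ 4.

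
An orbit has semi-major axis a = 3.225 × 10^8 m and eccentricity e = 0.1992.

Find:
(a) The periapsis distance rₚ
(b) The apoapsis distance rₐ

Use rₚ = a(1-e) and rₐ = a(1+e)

(a) rₚ = a(1 − e) = 3.225e+08 · (1 − 0.1992) = 3.225e+08 · 0.8008 ≈ 2.583e+08 m = 2.583 × 10^8 m.
(b) rₐ = a(1 + e) = 3.225e+08 · (1 + 0.1992) = 3.225e+08 · 1.1992 ≈ 3.867e+08 m = 3.867 × 10^8 m.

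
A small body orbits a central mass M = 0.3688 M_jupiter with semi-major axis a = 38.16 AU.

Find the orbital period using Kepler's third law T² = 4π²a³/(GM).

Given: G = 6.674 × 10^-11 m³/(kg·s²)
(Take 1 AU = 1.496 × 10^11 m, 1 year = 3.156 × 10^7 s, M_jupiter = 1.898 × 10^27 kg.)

Convert to SI: a = 38.16 AU = 5.70874e+12 m; M = 0.3688 M_jupiter = 6.99982e+26 kg.
GM = G · M = 6.674e-11 · 6.99982e+26 = 4.67168e+16 m³/s².
Kepler's third law: T = 2π √(a³ / GM).
Substituting a = 5.70874e+12 m and GM = 4.67168e+16 m³/s²:
T = 2π √((5.70874e+12)³ / 4.67168e+16) s
T ≈ 3.965e+11 s = 1.256e+04 years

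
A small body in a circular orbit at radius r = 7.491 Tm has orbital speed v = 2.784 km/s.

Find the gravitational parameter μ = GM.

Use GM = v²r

Convert to SI: r = 7.491 Tm = 7.491e+12 m; v = 2.784 km/s = 2784 m/s.
For a circular orbit v² = GM/r, so GM = v² · r.
GM = (2784)² · 7.491e+12 m³/s² ≈ 5.806e+19 m³/s² = 5.806 × 10^19 m³/s².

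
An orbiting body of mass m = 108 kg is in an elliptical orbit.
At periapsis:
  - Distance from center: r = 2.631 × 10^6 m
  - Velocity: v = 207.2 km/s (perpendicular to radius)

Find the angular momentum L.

Convert to SI: v = 207.2 km/s = 207200 m/s.
Since v is perpendicular to r, L = m · v · r.
L = 108 · 207200 · 2.631e+06 kg·m²/s ≈ 5.888e+13 kg·m²/s.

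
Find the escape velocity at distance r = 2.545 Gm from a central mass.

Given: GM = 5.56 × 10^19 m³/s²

Convert to SI: r = 2.545 Gm = 2.545e+09 m.
Escape velocity comes from setting total energy to zero: ½v² − GM/r = 0 ⇒ v_esc = √(2GM / r).
v_esc = √(2 · 5.56e+19 / 2.545e+09) m/s ≈ 2.09e+05 m/s = 209 km/s.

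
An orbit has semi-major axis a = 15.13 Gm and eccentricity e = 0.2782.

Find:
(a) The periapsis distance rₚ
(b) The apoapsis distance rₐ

Convert to SI: a = 15.13 Gm = 1.513e+10 m.
(a) rₚ = a(1 − e) = 1.513e+10 · (1 − 0.2782) = 1.513e+10 · 0.7218 ≈ 1.092e+10 m = 10.92 Gm.
(b) rₐ = a(1 + e) = 1.513e+10 · (1 + 0.2782) = 1.513e+10 · 1.2782 ≈ 1.934e+10 m = 19.34 Gm.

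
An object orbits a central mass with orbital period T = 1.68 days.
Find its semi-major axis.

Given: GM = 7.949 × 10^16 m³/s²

Convert to SI: T = 1.68 days = 145152 s.
Invert Kepler's third law: a = (GM · T² / (4π²))^(1/3).
Substituting T = 145152 s and GM = 7.949e+16 m³/s²:
a = (7.949e+16 · (145152)² / (4π²))^(1/3) m
a ≈ 3.488e+08 m = 348.8 Mm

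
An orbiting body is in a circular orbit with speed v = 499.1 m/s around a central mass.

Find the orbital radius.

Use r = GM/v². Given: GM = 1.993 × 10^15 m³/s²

For a circular orbit, v² = GM / r, so r = GM / v².
r = 1.993e+15 / (499.1)² m ≈ 8.001e+09 m = 8.001 Gm.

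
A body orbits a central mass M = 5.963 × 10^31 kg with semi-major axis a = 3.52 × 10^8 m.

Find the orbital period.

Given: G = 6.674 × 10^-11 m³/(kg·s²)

GM = G · M = 6.674e-11 · 5.963e+31 = 3.97971e+21 m³/s².
Kepler's third law: T = 2π √(a³ / GM).
Substituting a = 3.52e+08 m and GM = 3.97971e+21 m³/s²:
T = 2π √((3.52e+08)³ / 3.97971e+21) s
T ≈ 657.8 s = 10.96 minutes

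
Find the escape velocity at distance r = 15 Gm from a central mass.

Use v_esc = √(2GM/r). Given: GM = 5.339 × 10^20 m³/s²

Convert to SI: r = 15 Gm = 1.5e+10 m.
Escape velocity comes from setting total energy to zero: ½v² − GM/r = 0 ⇒ v_esc = √(2GM / r).
v_esc = √(2 · 5.339e+20 / 1.5e+10) m/s ≈ 2.668e+05 m/s = 266.8 km/s.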